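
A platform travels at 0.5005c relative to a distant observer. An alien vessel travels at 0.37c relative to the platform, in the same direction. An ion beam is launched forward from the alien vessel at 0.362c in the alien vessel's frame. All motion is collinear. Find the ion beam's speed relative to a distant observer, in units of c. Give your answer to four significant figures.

0.8662c

First combine the ion beam and alien vessel (S''→S'): u₁ = (0.362 + 0.37)/(1 + 0.362×0.37) = 0.732/1.13394 = 0.64554.
Then combine with the platform (S'→S): u = (0.64554 + 0.5005)/(1 + 0.64554×0.5005) = 1.14604/1.32309277 = 0.86618.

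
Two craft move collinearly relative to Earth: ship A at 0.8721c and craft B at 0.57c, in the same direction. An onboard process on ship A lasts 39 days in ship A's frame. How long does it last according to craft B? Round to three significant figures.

48.8 days

Speed of ship A in craft B's frame: u = (v_A − v_B)/(1 − v_A v_B/c²) = (0.8721 − 0.57)/(1 − 0.8721×0.57) = 0.3021/0.502903 = 0.60071; |u| = 0.60071c.
At |u| = 0.60071c, γ = (1 − 0.360853)^(−1/2) = 1.2508.
Ship A's interval is proper; time dilation gives Δt_B = γΔτ = 1.2508 × 39 days = 48.8 days.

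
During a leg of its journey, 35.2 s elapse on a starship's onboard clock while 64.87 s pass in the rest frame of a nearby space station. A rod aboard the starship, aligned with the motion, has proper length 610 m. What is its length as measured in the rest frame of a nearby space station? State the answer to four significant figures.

The time-dilation ratio gives γ = 64.87/35.2 = 1.8429.
L = L₀/γ = 610/1.8429 = 331.0 m.

331.0 m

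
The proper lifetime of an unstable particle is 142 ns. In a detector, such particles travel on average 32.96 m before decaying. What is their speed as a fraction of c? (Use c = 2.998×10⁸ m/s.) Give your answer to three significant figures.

Let x = d/(cτ) = 32.96 m / (2.998×10⁸ m/s × 1.420×10^-7 s) = 0.77423. Since d = βγcτ, x = βγ = β/√(1−β²).
Solving: β² = x²/(1+x²) = 0.599432/1.599432 = 0.374778, so β = 0.612.

0.612c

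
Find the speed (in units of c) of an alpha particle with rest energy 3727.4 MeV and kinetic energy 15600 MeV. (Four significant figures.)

0.9812c

γ = 1 + K/(mc²) = 1 + 15600/3727.4 = 5.1852.
β = √(1 − 1/γ²) = √(1 − 0.0371937) = √0.9628063 = 0.9812.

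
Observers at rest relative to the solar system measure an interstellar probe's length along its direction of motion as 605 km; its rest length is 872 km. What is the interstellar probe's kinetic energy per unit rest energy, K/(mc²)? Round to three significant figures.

0.441

From L = L₀/γ: γ = 872/605 = 1.44132.
Since K = (γ−1)mc², K/(mc²) = 1.44132 − 1 = 0.441.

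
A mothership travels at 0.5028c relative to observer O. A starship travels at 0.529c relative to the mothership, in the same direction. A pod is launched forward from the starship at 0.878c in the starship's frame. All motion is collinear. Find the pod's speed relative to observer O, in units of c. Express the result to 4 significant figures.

Compose velocities in two stages. Stage 1 (into S'): u₁ = (0.878+0.529)/(1+0.878×0.529) = 0.96076.
Stage 2 (into S): u = (0.96076+0.5028)/(1+0.96076×0.5028) = 0.98684, so the speed is 0.9868c.

0.9868c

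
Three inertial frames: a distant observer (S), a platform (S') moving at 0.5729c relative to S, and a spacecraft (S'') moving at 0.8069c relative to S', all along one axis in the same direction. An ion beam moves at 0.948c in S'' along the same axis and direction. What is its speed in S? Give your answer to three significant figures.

First combine the ion beam and spacecraft (S''→S'): u₁ = (0.948 + 0.8069)/(1 + 0.948×0.8069) = 1.7549/1.7649412 = 0.99431.
Then combine with the platform (S'→S): u = (0.99431 + 0.5729)/(1 + 0.99431×0.5729) = 1.56721/1.569640199 = 0.99845.

0.998c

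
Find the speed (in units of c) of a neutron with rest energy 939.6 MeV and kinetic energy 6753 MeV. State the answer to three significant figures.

K = (γ−1)mc², so γ = 1 + 6753/939.6 = 8.1871.
Then v/c = √(1 − γ⁻²) = √(1 − 0.014919) = √0.985081 = 0.993.

0.993c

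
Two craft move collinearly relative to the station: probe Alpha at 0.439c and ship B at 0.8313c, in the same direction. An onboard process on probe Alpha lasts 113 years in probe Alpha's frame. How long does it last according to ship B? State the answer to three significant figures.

144 years

Transform probe Alpha's velocity into ship B's frame: (0.439 − 0.8313)/(1 − 0.439·0.8313) = −0.3923/0.6350593, so the relative speed is 0.61774c.
At |u| = 0.61774c, γ = (1 − 0.381603)^(−1/2) = 1.2716.
Probe Alpha's interval is proper; time dilation gives Δt_B = γΔτ = 1.2716 × 113 years = 144 years.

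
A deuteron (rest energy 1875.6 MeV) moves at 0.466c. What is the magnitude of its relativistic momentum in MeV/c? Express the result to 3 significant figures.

With β = 0.466, γ = 1/√(1 − 0.466²) = 1/√0.782844 = 1.1302.
Momentum: p = γβ·mc = 1.1302 × 0.466 × 1875.6 MeV/c = 988 MeV/c.

988 MeV/c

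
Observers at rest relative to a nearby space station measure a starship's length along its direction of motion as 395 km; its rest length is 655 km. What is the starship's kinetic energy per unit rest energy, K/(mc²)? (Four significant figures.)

Length contraction gives γ = L₀/L = 655/395 = 1.65823.
K/(mc²) = γ − 1 = 1.65823 − 1 = 0.6582.

0.6582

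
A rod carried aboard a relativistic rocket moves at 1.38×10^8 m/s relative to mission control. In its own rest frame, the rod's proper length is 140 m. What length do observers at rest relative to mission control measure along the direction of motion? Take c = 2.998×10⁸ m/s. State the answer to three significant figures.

β = v/c = (1.38×10^8 m/s)/(2.998×10⁸ m/s) = 0.460307.
Lorentz factor: γ = (1 − 0.2118825)^(−1/2) = 1.1264.
Along the direction of motion the measured length is L₀/γ = 140/1.1264 = 124 m.

124 m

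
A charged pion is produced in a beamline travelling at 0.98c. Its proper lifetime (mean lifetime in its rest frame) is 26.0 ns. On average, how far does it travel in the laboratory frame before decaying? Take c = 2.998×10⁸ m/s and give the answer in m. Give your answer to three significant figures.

β² = 0.9604, so γ = 1/√0.0396 = 5.0252.
Lab-frame lifetime: Δt = γτ = 5.0252 × 26.0 ns = 130.66 ns.
Distance: d = vΔt = 0.98 × 2.998×10⁸ m/s × 1.3066×10^-7 s = 38.4 m.

38.4 m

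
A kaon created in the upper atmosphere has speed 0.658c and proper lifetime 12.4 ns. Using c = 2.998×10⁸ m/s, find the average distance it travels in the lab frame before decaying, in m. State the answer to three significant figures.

3.25 m

Lorentz factor: γ = (1 − 0.432964)^(−1/2) = 1.328.
Lab-frame lifetime: Δt = γτ = 1.328 × 12.4 ns = 16.467 ns.
Distance: d = vΔt = 0.658 × 2.998×10⁸ m/s × 1.6467×10^-8 s = 3.25 m.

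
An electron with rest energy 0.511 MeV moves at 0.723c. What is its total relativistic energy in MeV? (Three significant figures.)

β² = 0.522729, so γ = 1/√0.477271 = 1.4475.
Total energy: E = γmc² = 1.4475 × 0.511 MeV = 0.740 MeV.

0.740 MeV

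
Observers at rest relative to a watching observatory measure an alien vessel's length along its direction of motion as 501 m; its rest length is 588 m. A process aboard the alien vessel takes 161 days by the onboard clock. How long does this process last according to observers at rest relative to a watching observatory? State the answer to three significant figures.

189 days

γ = L₀/L = 588/501 = 1.17365.
Δt = γΔτ = 1.17365 × 161 = 189 days.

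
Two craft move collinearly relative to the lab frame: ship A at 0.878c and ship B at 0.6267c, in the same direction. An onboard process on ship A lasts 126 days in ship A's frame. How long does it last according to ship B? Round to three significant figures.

152 days

Transform ship A's velocity into ship B's frame: (0.878 − 0.6267)/(1 − 0.878·0.6267) = 0.2513/0.4497574, so the relative speed is 0.55875c.
γ for this relative speed: γ = 1/√(1 − 0.312202) = 1.2058.
The clock on ship A records proper time, so ship B measures Δt = γΔτ = 1.2058 × 126 = 152 days.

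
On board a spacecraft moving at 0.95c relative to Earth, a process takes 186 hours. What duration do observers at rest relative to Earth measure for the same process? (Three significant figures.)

With β = 0.95, γ = 1/√(1 − 0.95²) = 1/√0.0975 = 3.2026.
Time dilation: Δt = γ·Δτ = 3.2026 × 186 = 596 hours.

596 hours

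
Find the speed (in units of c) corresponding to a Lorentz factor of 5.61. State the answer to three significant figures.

β = √(1 − 1/γ²) = √(1 − 1/31.4721) = √0.968226 = 0.984.

0.984c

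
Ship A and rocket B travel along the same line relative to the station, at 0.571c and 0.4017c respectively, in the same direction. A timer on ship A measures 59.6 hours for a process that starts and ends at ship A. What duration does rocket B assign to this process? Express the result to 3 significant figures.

61.1 hours

Transform ship A's velocity into rocket B's frame: (0.571 − 0.4017)/(1 − 0.571·0.4017) = 0.1693/0.7706293, so the relative speed is 0.21969c.
At |u| = 0.21969c, γ = (1 − 0.0482637)^(−1/2) = 1.025.
Ship A's interval is proper; time dilation gives Δt_B = γΔτ = 1.025 × 59.6 hours = 61.1 hours.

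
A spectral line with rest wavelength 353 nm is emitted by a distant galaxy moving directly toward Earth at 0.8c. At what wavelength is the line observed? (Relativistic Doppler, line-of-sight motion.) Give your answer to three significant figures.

Relativistic Doppler for wavelength: λ_obs = λ_src · √((1−β)/(1+β)).
With β = 0.8: factor = √(0.2/1.8) = 0.33333.
λ_obs = 353 × 0.33333 = 118 nm.

118 nm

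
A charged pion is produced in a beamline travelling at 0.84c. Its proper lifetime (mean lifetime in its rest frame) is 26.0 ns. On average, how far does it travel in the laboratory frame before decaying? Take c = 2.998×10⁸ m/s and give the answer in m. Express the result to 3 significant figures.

12.1 m

β² = 0.7056, so γ = 1/√0.2944 = 1.843.
Lab-frame lifetime: Δt = γτ = 1.843 × 26.0 ns = 47.918 ns.
Distance: d = vΔt = 0.84 × 2.998×10⁸ m/s × 4.7918×10^-8 s = 12.1 m.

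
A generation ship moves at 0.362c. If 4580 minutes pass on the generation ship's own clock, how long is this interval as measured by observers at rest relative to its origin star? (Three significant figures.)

With β = 0.362, γ = 1/√(1 − 0.362²) = 1/√0.868956 = 1.0728.
Time dilation: Δt = γ·Δτ = 1.0728 × 4580 = 4910 minutes.

4910 minutes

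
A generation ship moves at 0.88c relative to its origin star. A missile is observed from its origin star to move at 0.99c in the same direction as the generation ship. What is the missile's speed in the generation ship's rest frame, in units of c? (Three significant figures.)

0.854c

Transform to the generation ship's frame: u' = (u − v)/(1 − uv/c²).
u' = (0.99 − 0.88)/(1 − 0.99×0.88) = 0.11/0.1288 = 0.85404.
Speed in the generation ship's frame: 0.854c (in the same direction).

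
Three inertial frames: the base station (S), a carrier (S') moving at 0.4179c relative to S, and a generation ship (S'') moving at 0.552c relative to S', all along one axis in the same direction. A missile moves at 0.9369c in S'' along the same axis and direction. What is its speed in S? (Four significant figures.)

Apply u = (u'+v)/(1+u'v) twice. Missile in the carrier frame: (0.9369+0.552)/(1+0.9369·0.552) = 1.4889/1.5171688 = 0.98137c.
That velocity, transformed to the rest frame of the base station: (0.98137+0.4179)/(1+0.98137·0.4179) = 1.39927/1.410114523 = 0.99231c.

0.9923c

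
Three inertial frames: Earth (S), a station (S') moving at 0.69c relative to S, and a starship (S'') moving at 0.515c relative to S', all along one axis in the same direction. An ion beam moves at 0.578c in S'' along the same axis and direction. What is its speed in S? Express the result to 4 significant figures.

Apply u = (u'+v)/(1+u'v) twice. Ion beam in the station frame: (0.578+0.515)/(1+0.578·0.515) = 1.093/1.29767 = 0.84228c.
That velocity, transformed to the rest frame of Earth: (0.84228+0.69)/(1+0.84228·0.69) = 1.53228/1.5811732 = 0.96908c.

0.9691c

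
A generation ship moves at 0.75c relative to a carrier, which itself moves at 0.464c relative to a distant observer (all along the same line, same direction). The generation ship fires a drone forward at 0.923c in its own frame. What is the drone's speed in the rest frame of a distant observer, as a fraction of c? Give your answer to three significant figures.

0.996c

Compose velocities in two stages. Stage 1 (into S'): u₁ = (0.923+0.75)/(1+0.923×0.75) = 0.98862.
Stage 2 (into S): u = (0.98862+0.464)/(1+0.98862×0.464) = 0.99582, so the speed is 0.996c.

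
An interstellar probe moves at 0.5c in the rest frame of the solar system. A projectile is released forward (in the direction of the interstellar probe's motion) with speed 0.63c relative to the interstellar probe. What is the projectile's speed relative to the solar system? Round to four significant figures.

0.8593c

Relativistic velocity addition: u = (u' + v)/(1 + u'v/c²), with u' = 0.63c and v = 0.5c.
Numerator: 0.63 + 0.5 = 1.13. Denominator: 1 + (0.63)(0.5) = 1.315.
u = 1.13/1.315 = 0.85932, so the speed is 0.8593c.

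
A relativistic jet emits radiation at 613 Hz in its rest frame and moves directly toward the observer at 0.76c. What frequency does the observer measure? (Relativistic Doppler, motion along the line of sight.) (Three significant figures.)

Relativistic Doppler (source moving toward): f_obs = f_src · √((1+β)/(1−β)).
With β = 0.76: factor = √(1.76/0.24) = 2.708.
f_obs = 613 × 2.708 = 1660 Hz.

1660 Hz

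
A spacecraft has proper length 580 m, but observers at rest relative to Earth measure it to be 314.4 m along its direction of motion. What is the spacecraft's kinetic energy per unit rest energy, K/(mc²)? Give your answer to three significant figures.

0.845

From L = L₀/γ: γ = 580/314.4 = 1.84478.
K/(mc²) = γ − 1 = 1.84478 − 1 = 0.845.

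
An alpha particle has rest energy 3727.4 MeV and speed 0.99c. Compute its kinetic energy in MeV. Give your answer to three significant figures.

γ = 1/√(1 − β²) = 1/√(1 − 0.9801) = 1/√0.0199 = 1/0.141067 = 7.0888.
Kinetic energy: K = (γ − 1)mc² = (7.0888 − 1) × 3727.4 MeV = 6.0888 × 3727.4 = 22700 MeV.

22700 MeV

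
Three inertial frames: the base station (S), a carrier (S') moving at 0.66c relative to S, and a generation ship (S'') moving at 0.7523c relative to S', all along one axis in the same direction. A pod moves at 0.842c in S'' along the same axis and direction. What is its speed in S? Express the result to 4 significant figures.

0.9950c

Apply u = (u'+v)/(1+u'v) twice. Pod in the carrier frame: (0.842+0.7523)/(1+0.842·0.7523) = 1.5943/1.6334366 = 0.97604c.
That velocity, transformed to the rest frame of the base station: (0.97604+0.66)/(1+0.97604·0.66) = 1.63604/1.6441864 = 0.99505c.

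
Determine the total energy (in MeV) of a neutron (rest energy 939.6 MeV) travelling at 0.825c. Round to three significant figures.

With β = 0.825, γ = 1/√(1 − 0.825²) = 1/√0.319375 = 1.7695.
Total energy: E = γmc² = 1.7695 × 939.6 MeV = 1660 MeV.

1660 MeV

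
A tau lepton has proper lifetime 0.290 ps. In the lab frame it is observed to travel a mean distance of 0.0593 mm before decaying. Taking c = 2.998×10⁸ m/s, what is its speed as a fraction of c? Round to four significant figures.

Lab distance = (lab lifetime)·v = γτ·βc, so βγ = d/(cτ) = 5.930×10^-5/(2.998×10⁸ × 2.900×10^-13) = 0.68206.
With βγ = 0.68206: γ² = 1 + (βγ)² = 1.465206, and β = (βγ)/γ = 0.68206/1.21046 = 0.5635.

0.5635c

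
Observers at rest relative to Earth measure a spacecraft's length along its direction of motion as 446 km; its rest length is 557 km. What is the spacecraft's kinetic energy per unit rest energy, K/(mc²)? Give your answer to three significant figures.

Length contraction gives γ = L₀/L = 557/446 = 1.24888.
K/(mc²) = γ − 1 = 1.24888 − 1 = 0.249.

0.249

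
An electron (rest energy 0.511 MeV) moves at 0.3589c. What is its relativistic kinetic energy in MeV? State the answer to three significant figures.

γ = 1/√(1 − β²) = 1/√(1 − 0.12880921) = 1/√0.87119079 = 1/0.933376 = 1.07138.
Kinetic energy: K = (γ − 1)mc² = (1.07138 − 1) × 0.511 MeV = 0.07138 × 0.511 = 0.0365 MeV.

0.0365 MeV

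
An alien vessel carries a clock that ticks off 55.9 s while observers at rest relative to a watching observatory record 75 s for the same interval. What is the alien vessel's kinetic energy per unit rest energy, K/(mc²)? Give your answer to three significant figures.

From Δt = γΔτ: γ = 75/55.9 = 1.34168.
Since K = (γ−1)mc², K/(mc²) = 1.34168 − 1 = 0.342.

0.342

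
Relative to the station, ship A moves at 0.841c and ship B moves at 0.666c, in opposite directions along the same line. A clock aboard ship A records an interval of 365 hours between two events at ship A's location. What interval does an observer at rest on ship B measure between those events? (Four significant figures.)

The velocity of ship A relative to ship B is (0.841 + 0.666)c / (1 + 0.841×0.666) = 0.96596c; relative speed 0.96596c.
At |u| = 0.96596c, γ = (1 − 0.933079)^(−1/2) = 3.8656.
The clock on ship A records proper time, so ship B measures Δt = γΔτ = 3.8656 × 365 = 1411 hours.

1411 hours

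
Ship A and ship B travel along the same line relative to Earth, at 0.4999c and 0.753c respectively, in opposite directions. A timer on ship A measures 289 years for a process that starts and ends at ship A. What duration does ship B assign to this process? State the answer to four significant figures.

698.0 years

Speed of ship A in ship B's frame: u = (v_A + v_B)/(1 + v_A v_B/c²) = (0.4999 + 0.753)/(1 + 0.4999×0.753) = 1.2529/1.3764247 = 0.91026; |u| = 0.91026c.
At |u| = 0.91026c, γ = (1 − 0.828573)^(−1/2) = 2.4152.
The clock on ship A records proper time, so ship B measures Δt = γΔτ = 2.4152 × 289 = 698.0 years.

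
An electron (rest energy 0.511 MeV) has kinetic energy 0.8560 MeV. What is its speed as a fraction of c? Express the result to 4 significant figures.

K = (γ−1)mc², so γ = 1 + 0.8560/0.511 = 2.6751.
Then v/c = √(1 − γ⁻²) = √(1 − 0.13974) = √0.86026 = 0.9275.

0.9275c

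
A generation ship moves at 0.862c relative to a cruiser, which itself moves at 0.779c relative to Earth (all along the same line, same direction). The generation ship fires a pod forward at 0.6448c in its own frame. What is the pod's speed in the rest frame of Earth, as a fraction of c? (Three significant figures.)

First combine the pod and generation ship (S''→S'): u₁ = (0.6448 + 0.862)/(1 + 0.6448×0.862) = 1.5068/1.5558176 = 0.96849.
Then combine with the cruiser (S'→S): u = (0.96849 + 0.779)/(1 + 0.96849×0.779) = 1.74749/1.75445371 = 0.99603.

0.996c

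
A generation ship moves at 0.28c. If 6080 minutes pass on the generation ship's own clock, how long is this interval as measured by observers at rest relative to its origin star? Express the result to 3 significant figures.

6330 minutes

With β = 0.28, γ = 1/√(1 − 0.28²) = 1/√0.9216 = 1.0417.
The onboard clock measures proper time, so the interval in the rest frame of its origin star is dilated: Δt = γ·Δτ = 1.0417 × 6080 minutes = 6330 minutes.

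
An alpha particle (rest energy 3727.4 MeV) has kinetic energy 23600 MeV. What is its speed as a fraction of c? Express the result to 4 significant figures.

γ = 1 + K/(mc²) = 1 + 23600/3727.4 = 7.3315.
β = √(1 − 1/γ²) = √(1 − 0.0186043) = √0.9813957 = 0.9907.

0.9907c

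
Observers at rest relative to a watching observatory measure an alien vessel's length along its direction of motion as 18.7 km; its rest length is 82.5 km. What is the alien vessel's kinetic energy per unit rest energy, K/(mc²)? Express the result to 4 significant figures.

γ = L₀/L = 82.5/18.7 = 4.41176.
K/(mc²) = γ − 1 = 4.41176 − 1 = 3.412.

3.412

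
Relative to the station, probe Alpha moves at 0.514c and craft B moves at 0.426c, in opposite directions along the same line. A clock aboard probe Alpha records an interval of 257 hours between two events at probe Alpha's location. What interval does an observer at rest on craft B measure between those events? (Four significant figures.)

403.7 hours

Transform probe Alpha's velocity into craft B's frame: (0.514 + 0.426)/(1 + 0.514·0.426) = 0.94/1.218964, so the relative speed is 0.77115c.
At |u| = 0.77115c, γ = (1 − 0.594672)^(−1/2) = 1.5707.
The clock on probe Alpha records proper time, so craft B measures Δt = γΔτ = 1.5707 × 257 = 403.7 hours.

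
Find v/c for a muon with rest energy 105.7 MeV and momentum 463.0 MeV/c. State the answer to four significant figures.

pc/(mc²) = 463.0/105.7 = 4.3803 = βγ = β/√(1−β²).
So β² = x²/(1 + x²) with x = 4.3803: x² = 19.187, β² = 19.187/20.187 = 0.950463, β = 0.9749.

0.9749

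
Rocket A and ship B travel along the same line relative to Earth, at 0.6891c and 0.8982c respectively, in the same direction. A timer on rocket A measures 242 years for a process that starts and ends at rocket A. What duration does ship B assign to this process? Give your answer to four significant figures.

Speed of rocket A in ship B's frame: u = (v_A − v_B)/(1 − v_A v_B/c²) = (0.6891 − 0.8982)/(1 − 0.6891×0.8982) = −0.2091/0.38105038 = −0.54875; |u| = 0.54875c.
At |u| = 0.54875c, γ = (1 − 0.301127)^(−1/2) = 1.1962.
Rocket A's interval is proper; time dilation gives Δt_B = γΔτ = 1.1962 × 242 years = 289.5 years.

289.5 years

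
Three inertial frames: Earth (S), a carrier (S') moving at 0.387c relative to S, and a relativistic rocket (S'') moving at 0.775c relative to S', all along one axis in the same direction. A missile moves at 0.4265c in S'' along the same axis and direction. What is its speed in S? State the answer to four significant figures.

First combine the missile and relativistic rocket (S''→S'): u₁ = (0.4265 + 0.775)/(1 + 0.4265×0.775) = 1.2015/1.3305375 = 0.90302.
Then combine with the carrier (S'→S): u = (0.90302 + 0.387)/(1 + 0.90302×0.387) = 1.29002/1.34946874 = 0.95595.

0.9559c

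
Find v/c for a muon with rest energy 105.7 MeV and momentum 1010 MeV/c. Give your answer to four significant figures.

0.9946

βγ = pc/(mc²) = 1010/105.7 = 9.5553.
Since γ² = 1 + (βγ)² = 92.3038, γ = √92.3038 = 9.60749, and β = (βγ)/γ = 9.5553/9.60749 = 0.9946.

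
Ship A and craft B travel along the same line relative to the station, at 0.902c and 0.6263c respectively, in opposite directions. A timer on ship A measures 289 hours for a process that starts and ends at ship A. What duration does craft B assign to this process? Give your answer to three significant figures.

Transform ship A's velocity into craft B's frame: (0.902 + 0.6263)/(1 + 0.902·0.6263) = 1.5283/1.5649226, so the relative speed is 0.9766c.
γ for this relative speed: γ = 1/√(1 − 0.953748) = 4.6498.
The clock on ship A records proper time, so craft B measures Δt = γΔτ = 4.6498 × 289 = 1340 hours.

1340 hours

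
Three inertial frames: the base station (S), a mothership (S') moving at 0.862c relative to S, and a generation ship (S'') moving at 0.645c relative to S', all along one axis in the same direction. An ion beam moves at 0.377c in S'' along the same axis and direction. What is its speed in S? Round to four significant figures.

0.9856c

First combine the ion beam and generation ship (S''→S'): u₁ = (0.377 + 0.645)/(1 + 0.377×0.645) = 1.022/1.243165 = 0.8221.
Then combine with the mothership (S'→S): u = (0.8221 + 0.862)/(1 + 0.8221×0.862) = 1.6841/1.7086502 = 0.98563.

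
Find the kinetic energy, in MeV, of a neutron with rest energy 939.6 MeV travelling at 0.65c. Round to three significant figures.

297 MeV

γ = 1/√(1 − β²) = 1/√(1 − 0.4225) = 1/√0.5775 = 1/0.759934 = 1.3159.
Kinetic energy: K = (γ − 1)mc² = (1.3159 − 1) × 939.6 MeV = 0.3159 × 939.6 = 297 MeV.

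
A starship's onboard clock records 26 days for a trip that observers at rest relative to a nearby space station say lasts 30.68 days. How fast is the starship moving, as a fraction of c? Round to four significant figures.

0.5309c

γ = Δt/Δτ = 30.68/26 = 1.18.
β = √(1 − 1/γ²) = √(1 − 0.718184) = √0.281816 = 0.5309.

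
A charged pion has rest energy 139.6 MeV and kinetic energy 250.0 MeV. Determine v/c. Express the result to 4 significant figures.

K = (γ−1)mc², so γ = 1 + 250.0/139.6 = 2.7908.
Then v/c = √(1 − γ⁻²) = √(1 − 0.128393) = √0.871607 = 0.9336.

0.9336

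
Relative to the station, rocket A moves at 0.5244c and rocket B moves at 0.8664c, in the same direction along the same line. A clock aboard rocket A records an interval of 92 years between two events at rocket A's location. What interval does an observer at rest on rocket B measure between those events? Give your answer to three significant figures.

The velocity of rocket A relative to rocket B is (0.5244 − 0.8664)c / (1 − 0.5244×0.8664) = −0.62676c; relative speed 0.62676c.
γ for this relative speed: γ = 1/√(1 − 0.392828) = 1.2833.
The clock on rocket A records proper time, so rocket B measures Δt = γΔτ = 1.2833 × 92 = 118 years.

118 years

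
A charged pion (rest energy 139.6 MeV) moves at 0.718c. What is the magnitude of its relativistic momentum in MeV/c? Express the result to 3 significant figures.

With β = 0.718, γ = 1/√(1 − 0.718²) = 1/√0.484476 = 1.4367.
Momentum: p = γβ·mc = 1.4367 × 0.718 × 139.6 MeV/c = 144 MeV/c.

144 MeV/c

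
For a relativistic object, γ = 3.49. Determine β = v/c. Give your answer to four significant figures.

0.9581

β = √(1 − 1/γ²) = √(1 − 1/12.1801) = √0.917899 = 0.9581.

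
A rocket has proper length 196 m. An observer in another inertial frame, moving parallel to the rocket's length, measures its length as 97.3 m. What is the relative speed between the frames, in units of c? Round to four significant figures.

Length contraction gives γ = L₀/L = 196/97.3 = 2.0144.
β = √(1 − 1/γ²) = √0.753561 = 0.8681.

0.8681c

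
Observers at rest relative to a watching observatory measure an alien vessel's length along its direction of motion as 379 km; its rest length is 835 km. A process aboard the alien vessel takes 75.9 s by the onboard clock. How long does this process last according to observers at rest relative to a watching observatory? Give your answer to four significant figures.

167.2 s

γ = L₀/L = 835/379 = 2.20317.
The same γ dilates the second interval: 2.20317 × 75.9 s = 167.2 s.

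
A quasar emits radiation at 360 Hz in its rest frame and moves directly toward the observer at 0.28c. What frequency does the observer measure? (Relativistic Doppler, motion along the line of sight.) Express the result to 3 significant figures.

480 Hz

Relativistic Doppler (source moving toward): f_obs = f_src · √((1+β)/(1−β)).
With β = 0.28: factor = √(1.28/0.72) = 1.3333.
f_obs = 360 × 1.3333 = 480 Hz.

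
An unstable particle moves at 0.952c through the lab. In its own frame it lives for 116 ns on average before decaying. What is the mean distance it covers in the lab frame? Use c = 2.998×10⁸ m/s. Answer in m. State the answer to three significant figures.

With β = 0.952, γ = 1/√(1 − 0.952²) = 1/√0.093696 = 3.2669.
Lab-frame lifetime: Δt = γτ = 3.2669 × 116 ns = 378.96 ns.
Distance: d = vΔt = 0.952 × 2.998×10⁸ m/s × 3.7896×10^-7 s = 108 m.

108 m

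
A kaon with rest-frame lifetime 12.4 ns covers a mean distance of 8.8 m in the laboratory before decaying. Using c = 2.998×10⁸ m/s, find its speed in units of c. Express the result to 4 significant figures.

0.9212c

Lab distance = (lab lifetime)·v = γτ·βc, so βγ = d/(cτ) = 8.800/(2.998×10⁸ × 1.240×10^-8) = 2.3672.
With βγ = 2.3672: γ² = 1 + (βγ)² = 6.60364, and β = (βγ)/γ = 2.3672/2.56975 = 0.9212.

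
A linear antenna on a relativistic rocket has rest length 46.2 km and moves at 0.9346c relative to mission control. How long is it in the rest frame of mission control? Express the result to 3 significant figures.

γ = 1/√(1 − β²) = 1/√(1 − 0.87347716) = 1/√0.12652284 = 1/0.3557 = 2.8114.
Along the direction of motion the measured length is L₀/γ = 46.2/2.8114 = 16.4 km.

16.4 km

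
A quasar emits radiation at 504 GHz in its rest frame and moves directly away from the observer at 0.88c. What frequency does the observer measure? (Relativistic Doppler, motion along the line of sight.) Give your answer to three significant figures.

127 GHz

Relativistic Doppler (source moving away): f_obs = f_src · √((1−β)/(1+β)).
With β = 0.88: factor = √(0.12/1.88) = 0.25265.
f_obs = 504 × 0.25265 = 127 GHz.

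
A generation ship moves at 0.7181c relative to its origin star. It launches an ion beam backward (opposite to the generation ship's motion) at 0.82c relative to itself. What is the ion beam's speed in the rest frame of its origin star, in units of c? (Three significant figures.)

0.248c

In units of c, u = (u' + v)/(1 + u'v) with u' = −0.82 and v = 0.7181.
Numerator: −0.82 + 0.7181 = −0.1019. Denominator: 1 + (−0.82)(0.7181) = 0.411158.
u = −0.1019/0.411158 = −0.24784, so the speed is 0.248c.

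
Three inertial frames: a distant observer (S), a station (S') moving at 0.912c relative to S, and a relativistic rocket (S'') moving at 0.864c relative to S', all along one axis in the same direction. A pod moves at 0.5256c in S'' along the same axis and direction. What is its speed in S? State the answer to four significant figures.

First combine the pod and relativistic rocket (S''→S'): u₁ = (0.5256 + 0.864)/(1 + 0.5256×0.864) = 1.3896/1.4541184 = 0.95563.
Then combine with the station (S'→S): u = (0.95563 + 0.912)/(1 + 0.95563×0.912) = 1.86763/1.87153456 = 0.99791.

0.9979c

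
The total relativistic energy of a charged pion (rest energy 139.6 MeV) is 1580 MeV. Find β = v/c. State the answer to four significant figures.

γ = E/(mc²) = 1580/139.6 = 11.318.
β = √(1 − 1/γ²) = √(1 − 0.00780658) = √0.99219342 = 0.9961.

0.9961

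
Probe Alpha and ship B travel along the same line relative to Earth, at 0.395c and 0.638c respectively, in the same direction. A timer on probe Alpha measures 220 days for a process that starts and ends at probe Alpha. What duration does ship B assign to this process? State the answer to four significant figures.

232.6 days

Transform probe Alpha's velocity into ship B's frame: (0.395 − 0.638)/(1 − 0.395·0.638) = −0.243/0.74799, so the relative speed is 0.32487c.
At |u| = 0.32487c, γ = (1 − 0.105541)^(−1/2) = 1.0574.
The clock on probe Alpha records proper time, so ship B measures Δt = γΔτ = 1.0574 × 220 = 232.6 days.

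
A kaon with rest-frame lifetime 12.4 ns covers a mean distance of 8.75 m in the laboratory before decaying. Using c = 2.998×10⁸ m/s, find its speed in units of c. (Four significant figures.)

Let x = d/(cτ) = 8.750 m / (2.998×10⁸ m/s × 1.240×10^-8 s) = 2.3537. Since d = βγcτ, x = βγ = β/√(1−β²).
Solving: β² = x²/(1+x²) = 5.5399/6.5399 = 0.847092, so β = 0.9204.

0.9204c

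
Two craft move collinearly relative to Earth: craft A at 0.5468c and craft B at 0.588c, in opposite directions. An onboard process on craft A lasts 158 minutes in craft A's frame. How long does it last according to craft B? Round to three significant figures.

The velocity of craft A relative to craft B is (0.5468 + 0.588)c / (1 + 0.5468×0.588) = 0.85871c; relative speed 0.85871c.
At |u| = 0.85871c, γ = (1 − 0.737383)^(−1/2) = 1.9514.
The clock on craft A records proper time, so craft B measures Δt = γΔτ = 1.9514 × 158 = 308 minutes.

308 minutes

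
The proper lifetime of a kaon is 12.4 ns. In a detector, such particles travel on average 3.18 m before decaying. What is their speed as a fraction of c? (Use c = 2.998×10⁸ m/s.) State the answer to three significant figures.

0.650c

d = βγcτ ⇒ βγ = d/(cτ) = 3.180 m / (3.71752 m) = 0.85541.
β = (βγ)/√(1+(βγ)²) = 0.85541/√1.731726 = 0.650.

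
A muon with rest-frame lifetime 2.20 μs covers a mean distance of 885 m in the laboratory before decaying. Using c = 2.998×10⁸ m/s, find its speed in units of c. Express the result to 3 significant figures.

Let x = d/(cτ) = 885.0 m / (2.998×10⁸ m/s × 2.200×10^-6 s) = 1.3418. Since d = βγcτ, x = βγ = β/√(1−β²).
Solving: β² = x²/(1+x²) = 1.80043/2.80043 = 0.642912, so β = 0.802.

0.802c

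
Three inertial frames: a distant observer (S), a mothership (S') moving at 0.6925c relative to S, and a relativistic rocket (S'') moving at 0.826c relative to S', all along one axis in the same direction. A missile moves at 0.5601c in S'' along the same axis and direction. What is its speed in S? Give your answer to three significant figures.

0.990c

First combine the missile and relativistic rocket (S''→S'): u₁ = (0.5601 + 0.826)/(1 + 0.5601×0.826) = 1.3861/1.4626426 = 0.94767.
Then combine with the mothership (S'→S): u = (0.94767 + 0.6925)/(1 + 0.94767×0.6925) = 1.64017/1.656261475 = 0.99028.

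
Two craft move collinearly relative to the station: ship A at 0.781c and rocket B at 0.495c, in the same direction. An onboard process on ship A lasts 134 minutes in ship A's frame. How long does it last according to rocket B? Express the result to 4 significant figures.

Speed of ship A in rocket B's frame: u = (v_A − v_B)/(1 − v_A v_B/c²) = (0.781 − 0.495)/(1 − 0.781×0.495) = 0.286/0.613405 = 0.46625; |u| = 0.46625c.
At |u| = 0.46625c, γ = (1 − 0.217389)^(−1/2) = 1.1304.
The clock on ship A records proper time, so rocket B measures Δt = γΔτ = 1.1304 × 134 = 151.5 minutes.

151.5 minutes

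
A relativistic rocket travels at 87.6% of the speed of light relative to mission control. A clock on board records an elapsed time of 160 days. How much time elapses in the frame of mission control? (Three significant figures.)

332 days

γ = 1/√(1 − β²) = 1/√(1 − 0.767376) = 1/√0.232624 = 1/0.482311 = 2.0734.
Time dilation: Δt = γ·Δτ = 2.0734 × 160 = 332 days.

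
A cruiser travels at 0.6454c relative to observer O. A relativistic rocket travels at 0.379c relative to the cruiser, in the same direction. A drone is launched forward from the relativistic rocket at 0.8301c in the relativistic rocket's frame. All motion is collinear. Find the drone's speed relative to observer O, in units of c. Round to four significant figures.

Apply u = (u'+v)/(1+u'v) twice. Drone in the cruiser frame: (0.8301+0.379)/(1+0.8301·0.379) = 1.2091/1.3146079 = 0.91974c.
That velocity, transformed to the rest frame of observer O: (0.91974+0.6454)/(1+0.91974·0.6454) = 1.56514/1.593600196 = 0.98214c.

0.9821c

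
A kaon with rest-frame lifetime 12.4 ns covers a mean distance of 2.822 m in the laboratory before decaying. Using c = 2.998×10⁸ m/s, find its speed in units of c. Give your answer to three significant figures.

0.605c

Lab distance = (lab lifetime)·v = γτ·βc, so βγ = d/(cτ) = 2.822/(2.998×10⁸ × 1.240×10^-8) = 0.75911.
With βγ = 0.75911: γ² = 1 + (βγ)² = 1.576248, and β = (βγ)/γ = 0.75911/1.25549 = 0.605.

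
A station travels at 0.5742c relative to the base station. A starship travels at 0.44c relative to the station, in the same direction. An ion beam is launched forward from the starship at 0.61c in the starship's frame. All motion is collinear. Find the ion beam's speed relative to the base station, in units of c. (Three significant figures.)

0.950c

Apply u = (u'+v)/(1+u'v) twice. Ion beam in the station frame: (0.61+0.44)/(1+0.61·0.44) = 1.05/1.2684 = 0.82781c.
That velocity, transformed to the rest frame of the base station: (0.82781+0.5742)/(1+0.82781·0.5742) = 1.40201/1.475328502 = 0.9503c.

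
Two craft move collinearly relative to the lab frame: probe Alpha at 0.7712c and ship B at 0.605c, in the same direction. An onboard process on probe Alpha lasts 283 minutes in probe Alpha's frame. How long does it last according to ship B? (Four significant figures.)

297.8 minutes

Transform probe Alpha's velocity into ship B's frame: (0.7712 − 0.605)/(1 − 0.7712·0.605) = 0.1662/0.533424, so the relative speed is 0.31157c.
At |u| = 0.31157c, γ = (1 − 0.0970759)^(−1/2) = 1.0524.
The clock on probe Alpha records proper time, so ship B measures Δt = γΔτ = 1.0524 × 283 = 297.8 minutes.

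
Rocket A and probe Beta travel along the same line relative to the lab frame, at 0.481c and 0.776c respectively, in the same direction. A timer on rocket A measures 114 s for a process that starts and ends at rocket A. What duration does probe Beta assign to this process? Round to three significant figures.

129 s

Speed of rocket A in probe Beta's frame: u = (v_A − v_B)/(1 − v_A v_B/c²) = (0.481 − 0.776)/(1 − 0.481×0.776) = −0.295/0.626744 = −0.47069; |u| = 0.47069c.
γ for this relative speed: γ = 1/√(1 − 0.221549) = 1.1334.
Rocket A's interval is proper; time dilation gives Δt_B = γΔτ = 1.1334 × 114 s = 129 s.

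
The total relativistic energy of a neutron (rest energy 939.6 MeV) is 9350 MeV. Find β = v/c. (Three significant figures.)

0.995

γ = E/(mc²) = 9350/939.6 = 9.951.
β = √(1 − 1/γ²) = √(1 − 0.0100987) = √0.9899013 = 0.995.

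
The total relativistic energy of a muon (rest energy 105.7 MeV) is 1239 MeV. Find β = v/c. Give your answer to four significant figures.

0.9964

γ = E/(mc²) = 1239/105.7 = 11.722.
β = √(1 − 1/γ²) = √(1 − 0.00727774) = √0.99272226 = 0.9964.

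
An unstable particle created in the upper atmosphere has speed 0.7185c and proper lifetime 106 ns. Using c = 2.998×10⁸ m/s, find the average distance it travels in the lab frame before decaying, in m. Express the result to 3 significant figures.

32.8 m

γ = 1/√(1 − β²) = 1/√(1 − 0.51624225) = 1/√0.48375775 = 1/0.695527 = 1.4378.
Lab-frame lifetime: Δt = γτ = 1.4378 × 106 ns = 152.41 ns.
Distance: d = vΔt = 0.7185 × 2.998×10⁸ m/s × 1.5241×10^-7 s = 32.8 m.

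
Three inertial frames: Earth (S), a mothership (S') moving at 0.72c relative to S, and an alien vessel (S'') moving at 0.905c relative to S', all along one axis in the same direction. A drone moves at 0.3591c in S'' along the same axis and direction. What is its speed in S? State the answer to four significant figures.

Apply u = (u'+v)/(1+u'v) twice. Drone in the mothership frame: (0.3591+0.905)/(1+0.3591·0.905) = 1.2641/1.3249855 = 0.95405c.
That velocity, transformed to the rest frame of Earth: (0.95405+0.72)/(1+0.95405·0.72) = 1.67405/1.686916 = 0.99237c.

0.9924c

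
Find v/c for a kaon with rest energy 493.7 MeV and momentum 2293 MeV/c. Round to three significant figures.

βγ = pc/(mc²) = 2293/493.7 = 4.6445.
Since γ² = 1 + (βγ)² = 22.5714, γ = √22.5714 = 4.75094, and β = (βγ)/γ = 4.6445/4.75094 = 0.978.

0.978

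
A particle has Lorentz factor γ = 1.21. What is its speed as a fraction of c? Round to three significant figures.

β = √(1 − 1/γ²) = √(1 − 1/1.4641) = √0.316987 = 0.563.

0.563c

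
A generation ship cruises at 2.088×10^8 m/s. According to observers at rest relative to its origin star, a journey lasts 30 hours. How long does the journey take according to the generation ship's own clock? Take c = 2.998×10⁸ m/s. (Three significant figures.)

21.5 hours

β = v/c = (2.088×10^8 m/s)/(2.998×10⁸ m/s) = 0.696464.
β² = 0.4850621, so γ = 1/√0.5149379 = 1.3936.
The moving clock records proper time: Δτ = Δt/γ = 30/1.3936 = 21.5 hours.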